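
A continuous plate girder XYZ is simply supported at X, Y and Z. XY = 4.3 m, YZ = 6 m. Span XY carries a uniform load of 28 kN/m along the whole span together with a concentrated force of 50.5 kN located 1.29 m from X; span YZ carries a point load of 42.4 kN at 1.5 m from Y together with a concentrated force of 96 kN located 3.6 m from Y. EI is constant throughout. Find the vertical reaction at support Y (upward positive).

R_Y = 193.5 kN

Release continuity at Y by inserting a hinge; the redundant is the internal moment M_Y. The primary structure is two simply-supported spans XY and YZ.
Discontinuity in slope at Y on the released structure — sum the simple-span end rotations:
  span XY: UDL 28: wL³/(24EI) = 92.76/EI
  span XY: point load 50.5 at a = 1.29: Pab(L + a)/(6LEI) = 42.49/EI
  span YZ: point load 42.4 at a = 1.5: Pab(L + b)/(6LEI) = 83.47/EI
  span YZ: point load 96 at a = 3.6: Pab(L + b)/(6LEI) = 193.5/EI
  relative rotation θ_0 = (135.2 + 277)/EI = 412.3/EI
A unit hogging moment at Y produces rotation L₁/(3EI) + L₂/(3EI) = 3.433/EI.
Compatibility: M_Y·(L₁+L₂)/(3EI) = θ_0, giving M_Y = 120.1 kN·m (hogging).
Span XY, ΣM about X with M_Y applied at Y: R_Y^{XY}·4.3 = 324 + 120.1, so R_Y^{XY} = 103.3 kN and R_X = 170.9 − 103.3 = 67.63 kN.
Span YZ, ΣM about Z: R_Y^{YZ}·6 = 421.2 + 120.1, so R_Y^{YZ} = 90.21 kN and R_Z = 138.4 − 90.21 = 48.19 kN.
R_Y = 103.3 + 90.21 = 193.5 kN.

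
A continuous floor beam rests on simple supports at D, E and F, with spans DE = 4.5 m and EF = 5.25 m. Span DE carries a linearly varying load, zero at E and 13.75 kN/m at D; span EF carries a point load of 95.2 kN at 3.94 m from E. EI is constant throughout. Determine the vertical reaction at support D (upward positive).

Release continuity at E by inserting a hinge; the redundant is the internal moment M_E. The primary structure is two simply-supported spans DE and EF.
Rotations at E on the released spans (each span's end-slope, ×1/EI):
  span DE: triangular load, peak 13.75: 7w₀L³/(360EI) = 24.36/EI
  span EF: point load 95.2 at a = 3.94: Pab(L + b)/(6LEI) = 102.3/EI
  relative rotation θ_0 = (24.36 + 102.3)/EI = 126.7/EI
A unit hogging moment at E produces rotation L₁/(3EI) + L₂/(3EI) = 3.25/EI.
Slope continuity at E: θ_0 = M_E·3.25/EI, so M_E = 126.7/3.25 = 38.98 kN·m (hogging).
Span DE, ΣM about D with M_E applied at E: R_E^{DE}·4.5 = 46.41 + 38.98, so R_E^{DE} = 18.98 kN and R_D = 30.94 − 18.98 = 11.96 kN.

R_D = 11.96 kN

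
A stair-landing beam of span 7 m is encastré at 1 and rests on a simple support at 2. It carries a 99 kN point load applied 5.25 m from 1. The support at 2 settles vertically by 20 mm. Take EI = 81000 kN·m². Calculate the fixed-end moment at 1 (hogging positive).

Choose R_2 as the redundant. The primary structure is the cantilever fixed at 1.
Deflection at 2 on the released cantilever, summing each load's contribution:
  point load 99 at a = 5.25: Pa²(3L − a)/(6EI) = 7163/EI
Flexibility coefficient — unit upward force at 2: δ_{22} = L³/(3EI) = 114.3/EI.
With EI = 81000 kN·m²: δ_0 = 0.08843 m and δ_{22} = 0.001412 m/kN.
Compatibility — the beam at 2 must follow the support down by 0.02 m: δ_0 − R_2·δ_{22} = 0.02, so R_2 = (0.08843 − 0.02)/0.001412 = 48.48 kN.
Moment equilibrium about 1: M_1 = Σ(load moments about 1) − R_2·L = 519.8 − 48.48×7 = 180.4 kN·m.

M_1 = 180.4 kN·m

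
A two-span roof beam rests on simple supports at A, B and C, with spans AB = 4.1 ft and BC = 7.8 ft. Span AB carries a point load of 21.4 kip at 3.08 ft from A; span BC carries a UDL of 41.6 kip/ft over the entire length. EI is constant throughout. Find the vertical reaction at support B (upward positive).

Take M_B as the redundant. Released structure: two simple spans AB and BC with a hinge at B.
End slopes at the hinge B, treating each span as simply supported:
  span AB: point load 21.4 at a = 3.08: Pab(L + a)/(6LEI) = 19.62/EI
  span BC: UDL 41.6: wL³/(24EI) = 822.6/EI
  relative rotation θ_0 = (19.62 + 822.6)/EI = 842.2/EI
A unit hogging moment at B produces rotation L₁/(3EI) + L₂/(3EI) = 3.967/EI.
Compatibility: M_B·(L₁+L₂)/(3EI) = θ_0, giving M_B = 212.3 kip·ft (hogging).
Span AB, ΣM about A with M_B applied at B: R_B^{AB}·4.1 = 65.91 + 212.3, so R_B^{AB} = 67.86 kip and R_A = 21.4 − 67.86 = -46.46 kip.
Span BC, ΣM about C: R_B^{BC}·7.8 = 1265 + 212.3, so R_B^{BC} = 189.5 kip and R_C = 324.5 − 189.5 = 135 kip.
R_B = 67.86 + 189.5 = 257.3 kip.

R_B = 257.3 kip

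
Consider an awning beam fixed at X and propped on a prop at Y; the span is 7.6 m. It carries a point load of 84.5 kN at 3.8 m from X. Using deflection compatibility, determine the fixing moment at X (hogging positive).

Take the reaction at Y as the redundant and release it; the primary structure is a cantilever fixed at X.
Deflection at Y on the released cantilever, summing each load's contribution:
  point load 84.5 at a = 3.8: Pa²(3L − a)/(6EI) = 3864/EI
Flexibility coefficient — unit upward force at Y: δ_{YY} = L³/(3EI) = 146.3/EI.
The prop prevents deflection at Y: R_Y = δ_0/δ_{YY} = 3864/146.3 = 26.41 kN.
Moment equilibrium about X: M_X = Σ(load moments about X) − R_Y·L = 321.1 − 26.41×7.6 = 120.4 kN·m.

M_X = 120.4 kN·m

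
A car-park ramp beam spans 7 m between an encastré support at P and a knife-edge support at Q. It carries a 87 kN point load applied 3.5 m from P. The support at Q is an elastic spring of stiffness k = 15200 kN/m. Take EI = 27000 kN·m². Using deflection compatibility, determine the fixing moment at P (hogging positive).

M_P = 117.1 kN·m

Remove the prop at Q; the released (primary) structure is a cantilever built in at P.
Primary-structure tip deflection at Q by superposition:
  point load 87 at a = 3.5: Pa²(3L − a)/(6EI) = 3108/EI
Flexibility coefficient — unit upward force at Q: δ_{QQ} = L³/(3EI) = 114.3/EI.
With EI = 27000 kN·m²: δ_0 = 0.11513 m and δ_{QQ} = 0.004235 m/kN.
Compatibility — the spring shortens by R_Q/k under the reaction it provides: δ_0 − R_Q·δ_{QQ} = R_Q/k. With 1/k = 0.000066 m/kN, R_Q = δ_0 / (δ_{QQ} + 1/k) = 0.11513 / (0.004235 + 0.000066) = 26.77 kN.
Moment equilibrium about P: M_P = Σ(load moments about P) − R_Q·L = 304.5 − 26.77×7 = 117.1 kN·m.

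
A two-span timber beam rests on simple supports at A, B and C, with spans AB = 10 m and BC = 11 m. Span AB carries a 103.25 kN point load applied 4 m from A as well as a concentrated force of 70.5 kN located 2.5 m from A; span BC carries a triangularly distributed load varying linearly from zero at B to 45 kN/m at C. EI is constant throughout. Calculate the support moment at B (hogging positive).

Insert a hinge at B; M_B is the redundant, and each span becomes simply supported.
End slopes at the hinge B, treating each span as simply supported:
  span AB: point load 103.25 at a = 4: Pab(L + a)/(6LEI) = 578.2/EI
  span AB: point load 70.5 at a = 2.5: Pab(L + a)/(6LEI) = 275.4/EI
  span BC: triangular load, peak 45: 7w₀L³/(360EI) = 1165/EI
  relative rotation θ_0 = (853.6 + 1165)/EI = 2018/EI
A unit hogging moment at B produces rotation L₁/(3EI) + L₂/(3EI) = 7/EI.
Slope continuity at B: θ_0 = M_B·7/EI, so M_B = 2018/7 = 288.3 kN·m (hogging).

M_B = 288.3 kN·m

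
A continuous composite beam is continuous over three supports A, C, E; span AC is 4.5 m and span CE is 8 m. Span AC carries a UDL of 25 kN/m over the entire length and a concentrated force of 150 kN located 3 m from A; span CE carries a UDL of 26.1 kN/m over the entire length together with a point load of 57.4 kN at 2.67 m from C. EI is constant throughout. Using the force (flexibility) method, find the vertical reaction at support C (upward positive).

R_C = 387.7 kN

Insert a hinge at C; M_C is the redundant, and each span becomes simply supported.
Discontinuity in slope at C on the released structure — sum the simple-span end rotations:
  span AC: UDL 25: wL³/(24EI) = 94.92/EI
  span AC: point load 150 at a = 3: Pab(L + a)/(6LEI) = 187.5/EI
  span CE: UDL 26.1: wL³/(24EI) = 556.8/EI
  span CE: point load 57.4 at a = 2.67: Pab(L + b)/(6LEI) = 226.9/EI
  relative rotation θ_0 = (282.4 + 783.7)/EI = 1066/EI
A unit hogging moment at C produces rotation L₁/(3EI) + L₂/(3EI) = 4.167/EI.
Compatibility: M_C·(L₁+L₂)/(3EI) = θ_0, giving M_C = 255.9 kN·m (hogging).
Span AC, ΣM about A with M_C applied at C: R_C^{AC}·4.5 = 703.1 + 255.9, so R_C^{AC} = 213.1 kN and R_A = 262.5 − 213.1 = 49.39 kN.
Span CE, ΣM about E: R_C^{CE}·8 = 1141 + 255.9, so R_C^{CE} = 174.6 kN and R_E = 266.2 − 174.6 = 91.58 kN.
R_C = 213.1 + 174.6 = 387.7 kN.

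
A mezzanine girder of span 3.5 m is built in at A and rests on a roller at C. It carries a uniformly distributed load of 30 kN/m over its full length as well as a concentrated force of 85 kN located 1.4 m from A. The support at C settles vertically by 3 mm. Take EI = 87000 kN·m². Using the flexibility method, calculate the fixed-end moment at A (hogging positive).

M_A = 167 kN·m

Release the roller at C. Primary structure: cantilever fixed at A.
Free-end deflection of the primary structure under the applied loading (downward +):
  UDL 30: wL⁴/(8EI) = 562.7/EI
  point load 85 at a = 1.4: Pa²(3L − a)/(6EI) = 252.7/EI
  δ_0 = 815.4/EI
Tip deflection under a unit load at C: L³/(3EI) = 14.29/EI.
With EI = 87000 kN·m²: δ_0 = 0.009373 m and δ_{CC} = 0.000164 m/kN.
Compatibility — the beam at C must follow the support down by 0.003 m: δ_0 − R_C·δ_{CC} = 0.003, so R_C = (0.009373 − 0.003)/0.000164 = 38.79 kN.
Moment equilibrium about A: M_A = Σ(load moments about A) − R_C·L = 302.8 − 38.79×3.5 = 167 kN·m.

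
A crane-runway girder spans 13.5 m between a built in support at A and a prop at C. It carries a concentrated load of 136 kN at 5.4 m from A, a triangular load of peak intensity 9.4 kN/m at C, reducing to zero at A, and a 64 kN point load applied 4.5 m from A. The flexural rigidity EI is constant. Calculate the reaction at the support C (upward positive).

R_C = 72.67 kN

Take the reaction at C as the redundant and release it; the primary structure is a cantilever fixed at A.
Downward deflection at the released point C due to the loads:
  point load 136 at a = 5.4: Pa²(3L − a)/(6EI) = 23200/EI
  triangular load, peak 9.4 at the free end: 11w₀L⁴/(120EI) = 28620/EI
  point load 64 at a = 4.5: Pa²(3L − a)/(6EI) = 7776/EI
  δ_0 = 59596/EI
Flexibility coefficient — unit upward force at C: δ_{CC} = L³/(3EI) = 820.1/EI.
Compatibility at C: δ_0 − R_C·δ_{CC} = 0, so R_C = 59596/820.1 = 72.67 kN.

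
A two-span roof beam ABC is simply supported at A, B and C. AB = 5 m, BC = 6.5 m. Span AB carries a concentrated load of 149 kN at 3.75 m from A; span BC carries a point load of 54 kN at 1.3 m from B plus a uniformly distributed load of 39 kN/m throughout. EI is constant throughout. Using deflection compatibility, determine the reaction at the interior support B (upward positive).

R_B = 351.8 kN

Take M_B as the redundant. Released structure: two simple spans AB and BC with a hinge at B.
End slopes at the hinge B, treating each span as simply supported:
  span AB: point load 149 at a = 3.75: Pab(L + a)/(6LEI) = 203.7/EI
  span BC: point load 54 at a = 1.3: Pab(L + b)/(6LEI) = 109.5/EI
  span BC: UDL 39: wL³/(24EI) = 446.3/EI
  relative rotation θ_0 = (203.7 + 555.8)/EI = 759.5/EI
A unit hogging moment at B produces rotation L₁/(3EI) + L₂/(3EI) = 3.833/EI.
Slope continuity at B: θ_0 = M_B·3.833/EI, so M_B = 759.5/3.833 = 198.1 kN·m (hogging).
Span AB, ΣM about A with M_B applied at B: R_B^{AB}·5 = 558.8 + 198.1, so R_B^{AB} = 151.4 kN and R_A = 149 − 151.4 = -2.375 kN.
Span BC, ΣM about C: R_B^{BC}·6.5 = 1105 + 198.1, so R_B^{BC} = 200.4 kN and R_C = 307.5 − 200.4 = 107.1 kN.
R_B = 151.4 + 200.4 = 351.8 kN.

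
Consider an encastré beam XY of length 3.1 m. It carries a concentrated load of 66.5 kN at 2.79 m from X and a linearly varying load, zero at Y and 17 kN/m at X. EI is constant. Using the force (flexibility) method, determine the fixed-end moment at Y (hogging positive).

Release both end moments; the primary structure is a simply-supported span XY with redundants M_X and M_Y.
Simple-span end rotations at X and Y under the given loads:
  at X: point load 66.5 at a = 2.79: Pab(L + b)/(6LEI) = 10.54/EI
  at Y: point load 66.5 at a = 2.79: Pab(L + a)/(6LEI) = 18.21/EI
  at X: triangular load, peak 17: w₀L³/(45EI) = 11.25/EI
  at Y: triangular load, peak 17: 7w₀L³/(360EI) = 9.848/EI
  θ_X0 = 21.8/EI,  θ_Y0 = 28.06/EI
Flexibility coefficients: a unit moment at one end gives L/(3EI) there and L/(6EI) at the far end, so f₁₁ = f₂₂ = 1.033/EI and f₁₂ = f₂₁ = 0.5167/EI.
Compatibility — zero rotation at each built-in end:
  1.033 M_X + 0.5167 M_Y = 21.8
  0.5167 M_X + 1.033 M_Y = 28.06
Solving the pair gives M_X = 10.02 kN·m and M_Y = 22.14 kN·m (hogging).

M_Y = 22.14 kN·m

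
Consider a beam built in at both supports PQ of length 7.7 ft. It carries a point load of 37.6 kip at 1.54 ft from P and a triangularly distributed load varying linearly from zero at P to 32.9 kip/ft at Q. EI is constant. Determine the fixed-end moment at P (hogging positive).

M_P = 102.1 kip·ft

Take the two fixed-end moments M_P, M_Q as redundants; the released structure is the simple span PQ.
On the primary (simply-supported) span, the end slopes from the loading are:
  at P: point load 37.6 at a = 1.54: Pab(L + b)/(6LEI) = 107/EI
  at Q: point load 37.6 at a = 1.54: Pab(L + a)/(6LEI) = 71.34/EI
  at P: triangular load, peak 32.9: 7w₀L³/(360EI) = 292.1/EI
  at Q: triangular load, peak 32.9: w₀L³/(45EI) = 333.8/EI
  θ_P0 = 399.1/EI,  θ_Q0 = 405.1/EI
Flexibility coefficients: a unit moment at one end gives L/(3EI) there and L/(6EI) at the far end, so f₁₁ = f₂₂ = 2.567/EI and f₁₂ = f₂₁ = 1.283/EI.
Compatibility — zero rotation at each built-in end:
  2.567 M_P + 1.283 M_Q = 399.1
  1.283 M_P + 2.567 M_Q = 405.1
Solving the pair gives M_P = 102.1 kip·ft and M_Q = 106.8 kip·ft (hogging).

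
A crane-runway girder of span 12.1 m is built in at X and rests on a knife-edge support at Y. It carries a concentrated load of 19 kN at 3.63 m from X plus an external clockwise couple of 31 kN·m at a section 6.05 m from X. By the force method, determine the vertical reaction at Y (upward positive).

R_Y = 5.191 kN

Take the reaction at Y as the redundant and release it; the primary structure is a cantilever fixed at X.
Free-end deflection of the primary structure under the applied loading (downward +):
  point load 19 at a = 3.63: Pa²(3L − a)/(6EI) = 1363/EI
  clockwise couple 31 at a = 6.05: M₀a(2L − a)/(2EI) = 1702/EI
  δ_0 = 3065/EI
Flexibility coefficient — unit upward force at Y: δ_{YY} = L³/(3EI) = 590.5/EI.
The prop prevents deflection at Y: R_Y = δ_0/δ_{YY} = 3065/590.5 = 5.191 kN.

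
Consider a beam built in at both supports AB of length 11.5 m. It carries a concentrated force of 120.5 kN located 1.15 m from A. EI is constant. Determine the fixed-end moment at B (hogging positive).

M_B = 12.47 kN·m

Take the two fixed-end moments M_A, M_B as redundants; the released structure is the simple span AB.
Simple-span end rotations at A and B under the given loads:
  at A: point load 120.5 at a = 1.15: Pab(L + b)/(6LEI) = 454.2/EI
  at B: point load 120.5 at a = 1.15: Pab(L + a)/(6LEI) = 262.9/EI
  θ_A0 = 454.2/EI,  θ_B0 = 262.9/EI
Flexibility coefficients: a unit moment at one end gives L/(3EI) there and L/(6EI) at the far end, so f₁₁ = f₂₂ = 3.833/EI and f₁₂ = f₂₁ = 1.917/EI.
Compatibility — zero rotation at each built-in end:
  3.833 M_A + 1.917 M_B = 454.2
  1.917 M_A + 3.833 M_B = 262.9
Solving the pair gives M_A = 112.2 kN·m and M_B = 12.47 kN·m (hogging).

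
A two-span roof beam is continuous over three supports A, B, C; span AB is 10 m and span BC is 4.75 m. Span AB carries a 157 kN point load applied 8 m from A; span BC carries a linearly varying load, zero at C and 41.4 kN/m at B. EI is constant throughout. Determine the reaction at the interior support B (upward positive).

Take M_B as the redundant. Released structure: two simple spans AB and BC with a hinge at B.
Rotations at B on the released spans (each span's end-slope, ×1/EI):
  span AB: point load 157 at a = 8: Pab(L + a)/(6LEI) = 753.6/EI
  span BC: triangular load, peak 41.4: w₀L³/(45EI) = 98.6/EI
  relative rotation θ_0 = (753.6 + 98.6)/EI = 852.2/EI
A unit hogging moment at B produces rotation L₁/(3EI) + L₂/(3EI) = 4.917/EI.
Slope continuity at B: θ_0 = M_B·4.917/EI, so M_B = 852.2/4.917 = 173.3 kN·m (hogging).
Span AB, ΣM about A with M_B applied at B: R_B^{AB}·10 = 1256 + 173.3, so R_B^{AB} = 142.9 kN and R_A = 157 − 142.9 = 14.07 kN.
Span BC, ΣM about C: R_B^{BC}·4.75 = 311.4 + 173.3, so R_B^{BC} = 102 kN and R_C = 98.33 − 102 = -3.715 kN.
R_B = 142.9 + 102 = 245 kN.

R_B = 245 kN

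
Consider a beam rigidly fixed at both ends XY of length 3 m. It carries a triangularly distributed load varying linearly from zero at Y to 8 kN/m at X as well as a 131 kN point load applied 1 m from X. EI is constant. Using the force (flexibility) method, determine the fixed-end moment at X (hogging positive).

M_X = 61.82 kN·m

Take the two fixed-end moments M_X, M_Y as redundants; the released structure is the simple span XY.
End rotations of the released simple span under the applied load (×1/EI):
  at X: triangular load, peak 8: w₀L³/(45EI) = 4.8/EI
  at Y: triangular load, peak 8: 7w₀L³/(360EI) = 4.2/EI
  at X: point load 131 at a = 1: Pab(L + b)/(6LEI) = 72.78/EI
  at Y: point load 131 at a = 1: Pab(L + a)/(6LEI) = 58.22/EI
  θ_X0 = 77.58/EI,  θ_Y0 = 62.42/EI
Flexibility coefficients: a unit moment at one end gives L/(3EI) there and L/(6EI) at the far end, so f₁₁ = f₂₂ = 1/EI and f₁₂ = f₂₁ = 0.5/EI.
Compatibility — zero rotation at each built-in end:
  1 M_X + 0.5 M_Y = 77.58
  0.5 M_X + 1 M_Y = 62.42
Solving the pair gives M_X = 61.82 kN·m and M_Y = 31.51 kN·m (hogging).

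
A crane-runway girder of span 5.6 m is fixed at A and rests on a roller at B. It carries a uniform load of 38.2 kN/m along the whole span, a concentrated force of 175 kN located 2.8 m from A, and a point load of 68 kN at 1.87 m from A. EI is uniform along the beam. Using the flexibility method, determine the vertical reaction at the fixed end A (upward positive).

R_A = 311.9 kN

Choose R_B as the redundant. The primary structure is the cantilever fixed at A.
Downward deflection at the released point B due to the loads:
  UDL 38.2: wL⁴/(8EI) = 4696/EI
  point load 175 at a = 2.8: Pa²(3L − a)/(6EI) = 3201/EI
  point load 68 at a = 1.87: Pa²(3L − a)/(6EI) = 591.7/EI
  δ_0 = 8489/EI
Flexibility coefficient — unit upward force at B: δ_{BB} = L³/(3EI) = 58.54/EI.
Compatibility at B: δ_0 − R_B·δ_{BB} = 0, so R_B = 8489/58.54 = 145 kN.
Vertical equilibrium: R_A = ΣP − R_B = 456.9 − 145 = 311.9 kN.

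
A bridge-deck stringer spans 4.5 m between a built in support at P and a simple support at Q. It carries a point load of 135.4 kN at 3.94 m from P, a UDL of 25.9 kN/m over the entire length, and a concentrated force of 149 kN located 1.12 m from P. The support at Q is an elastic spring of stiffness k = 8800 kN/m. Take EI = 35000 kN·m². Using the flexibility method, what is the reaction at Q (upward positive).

R_Q = 147.4 kN

Remove the prop at Q; the released (primary) structure is a cantilever built in at P.
Downward deflection at the released point Q due to the loads:
  point load 135.4 at a = 3.94: Pa²(3L − a)/(6EI) = 3349/EI
  UDL 25.9: wL⁴/(8EI) = 1328/EI
  point load 149 at a = 1.12: Pa²(3L − a)/(6EI) = 385.6/EI
  δ_0 = 5062/EI
Flexibility coefficient — unit upward force at Q: δ_{QQ} = L³/(3EI) = 30.38/EI.
With EI = 35000 kN·m²: δ_0 = 0.14464 m and δ_{QQ} = 0.000868 m/kN.
Compatibility — the spring shortens by R_Q/k under the reaction it provides: δ_0 − R_Q·δ_{QQ} = R_Q/k. With 1/k = 0.000114 m/kN, R_Q = δ_0 / (δ_{QQ} + 1/k) = 0.14464 / (0.000868 + 0.000114) = 147.4 kN.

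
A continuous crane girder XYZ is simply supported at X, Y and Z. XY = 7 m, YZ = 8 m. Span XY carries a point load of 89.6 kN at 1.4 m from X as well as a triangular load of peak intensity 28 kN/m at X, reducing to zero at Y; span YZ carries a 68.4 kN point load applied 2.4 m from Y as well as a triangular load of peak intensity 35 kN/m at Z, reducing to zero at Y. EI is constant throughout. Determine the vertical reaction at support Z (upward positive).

R_Z = 90.45 kN

Take M_Y as the redundant. Released structure: two simple spans XY and YZ with a hinge at Y.
Discontinuity in slope at Y on the released structure — sum the simple-span end rotations:
  span XY: point load 89.6 at a = 1.4: Pab(L + a)/(6LEI) = 140.5/EI
  span XY: triangular load, peak 28: 7w₀L³/(360EI) = 186.7/EI
  span YZ: point load 68.4 at a = 2.4: Pab(L + b)/(6LEI) = 260.5/EI
  span YZ: triangular load, peak 35: 7w₀L³/(360EI) = 348.4/EI
  relative rotation θ_0 = (327.2 + 608.9)/EI = 936.1/EI
A unit hogging moment at Y produces rotation L₁/(3EI) + L₂/(3EI) = 5/EI.
Slope continuity at Y: θ_0 = M_Y·5/EI, so M_Y = 936.1/5 = 187.2 kN·m (hogging).
Span YZ, ΣM about Z: R_Y^{YZ}·8 = 756.4 + 187.2, so R_Y^{YZ} = 118 kN and R_Z = 208.4 − 118 = 90.45 kN.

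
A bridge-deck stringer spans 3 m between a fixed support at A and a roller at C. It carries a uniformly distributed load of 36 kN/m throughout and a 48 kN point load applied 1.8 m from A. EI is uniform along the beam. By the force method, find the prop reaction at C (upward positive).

R_C = 61.24 kN

Choose R_C as the redundant. The primary structure is the cantilever fixed at A.
Deflection at C on the released cantilever, summing each load's contribution:
  UDL 36: wL⁴/(8EI) = 364.5/EI
  point load 48 at a = 1.8: Pa²(3L − a)/(6EI) = 186.6/EI
  δ_0 = 551.1/EI
Flexibility coefficient — unit upward force at C: δ_{CC} = L³/(3EI) = 9/EI.
The prop prevents deflection at C: R_C = δ_0/δ_{CC} = 551.1/9 = 61.24 kN.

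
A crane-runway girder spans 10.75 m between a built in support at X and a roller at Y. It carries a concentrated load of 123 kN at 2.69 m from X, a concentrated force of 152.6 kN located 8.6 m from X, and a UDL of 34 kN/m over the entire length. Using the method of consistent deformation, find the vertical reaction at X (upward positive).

R_X = 386 kN

Release the roller at Y. Primary structure: cantilever fixed at X.
Free-end deflection of the primary structure under the applied loading (downward +):
  point load 123 at a = 2.69: Pa²(3L − a)/(6EI) = 4385/EI
  point load 152.6 at a = 8.6: Pa²(3L − a)/(6EI) = 44487/EI
  UDL 34: wL⁴/(8EI) = 56757/EI
  δ_0 = 105629/EI
Flexibility coefficient — unit upward force at Y: δ_{YY} = L³/(3EI) = 414.1/EI.
Compatibility at Y: δ_0 − R_Y·δ_{YY} = 0, so R_Y = 105629/414.1 = 255.1 kN.
Vertical equilibrium: R_X = ΣP − R_Y = 641.1 − 255.1 = 386 kN.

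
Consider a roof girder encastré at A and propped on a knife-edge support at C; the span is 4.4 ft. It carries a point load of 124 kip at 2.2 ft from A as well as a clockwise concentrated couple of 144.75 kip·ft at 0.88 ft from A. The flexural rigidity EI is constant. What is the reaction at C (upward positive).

Take the reaction at C as the redundant and release it; the primary structure is a cantilever fixed at A.
Downward deflection at the released point C due to the loads:
  point load 124 at a = 2.2: Pa²(3L − a)/(6EI) = 1100/EI
  clockwise couple 144.75 at a = 0.88: M₀a(2L − a)/(2EI) = 504.4/EI
  δ_0 = 1605/EI
Tip deflection under a unit load at C: L³/(3EI) = 28.39/EI.
Compatibility at C: δ_0 − R_C·δ_{CC} = 0, so R_C = 1605/28.39 = 56.51 kip.

R_C = 56.51 kip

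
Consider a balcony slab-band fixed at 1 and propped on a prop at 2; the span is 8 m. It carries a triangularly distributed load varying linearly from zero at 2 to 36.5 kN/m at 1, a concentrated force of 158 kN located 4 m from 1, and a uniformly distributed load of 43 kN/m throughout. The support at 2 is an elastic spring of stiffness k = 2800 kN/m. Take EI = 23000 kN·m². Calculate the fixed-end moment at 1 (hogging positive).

Remove the prop at 2; the released (primary) structure is a cantilever built in at 1.
Primary-structure tip deflection at 2 by superposition:
  triangular load, peak 36.5 at the fixed end: w₀L⁴/(30EI) = 4983/EI
  point load 158 at a = 4: Pa²(3L − a)/(6EI) = 8427/EI
  UDL 43: wL⁴/(8EI) = 22016/EI
  δ_0 = 35426/EI
Tip deflection under a unit load at 2: L³/(3EI) = 170.7/EI.
With EI = 23000 kN·m²: δ_0 = 1.5403 m and δ_{22} = 0.00742 m/kN.
Compatibility — the spring shortens by R_2/k under the reaction it provides: δ_0 − R_2·δ_{22} = R_2/k. With 1/k = 0.000357 m/kN, R_2 = δ_0 / (δ_{22} + 1/k) = 1.5403 / (0.00742 + 0.000357) = 198 kN.
Moment equilibrium about 1: M_1 = Σ(load moments about 1) − R_2·L = 2397 − 198×8 = 813 kN·m.

M_1 = 813 kN·m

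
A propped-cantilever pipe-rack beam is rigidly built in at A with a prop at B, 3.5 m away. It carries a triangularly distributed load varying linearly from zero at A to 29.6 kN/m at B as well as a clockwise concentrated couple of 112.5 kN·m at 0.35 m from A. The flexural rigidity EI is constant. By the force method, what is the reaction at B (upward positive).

Take the reaction at B as the redundant and release it; the primary structure is a cantilever fixed at A.
Free-end deflection of the primary structure under the applied loading (downward +):
  triangular load, peak 29.6 at the free end: 11w₀L⁴/(120EI) = 407.2/EI
  clockwise couple 112.5 at a = 0.35: M₀a(2L − a)/(2EI) = 130.9/EI
  δ_0 = 538.1/EI
Flexibility coefficient — unit upward force at B: δ_{BB} = L³/(3EI) = 14.29/EI.
Compatibility at B: δ_0 − R_B·δ_{BB} = 0, so R_B = 538.1/14.29 = 37.65 kN.

R_B = 37.65 kN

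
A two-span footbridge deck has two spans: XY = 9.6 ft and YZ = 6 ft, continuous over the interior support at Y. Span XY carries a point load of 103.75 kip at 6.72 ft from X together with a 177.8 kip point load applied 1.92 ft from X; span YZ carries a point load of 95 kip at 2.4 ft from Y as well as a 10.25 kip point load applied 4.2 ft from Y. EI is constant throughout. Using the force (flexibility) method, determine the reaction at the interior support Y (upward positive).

Release continuity at Y by inserting a hinge; the redundant is the internal moment M_Y. The primary structure is two simply-supported spans XY and YZ.
End slopes at the hinge Y, treating each span as simply supported:
  span XY: point load 103.75 at a = 6.72: Pab(L + a)/(6LEI) = 568.9/EI
  span XY: point load 177.8 at a = 1.92: Pab(L + a)/(6LEI) = 524.4/EI
  span YZ: point load 95 at a = 2.4: Pab(L + b)/(6LEI) = 218.9/EI
  span YZ: point load 10.25 at a = 4.2: Pab(L + b)/(6LEI) = 16.79/EI
  relative rotation θ_0 = (1093 + 235.7)/EI = 1329/EI
A unit hogging moment at Y produces rotation L₁/(3EI) + L₂/(3EI) = 5.2/EI.
Slope continuity at Y: θ_0 = M_Y·5.2/EI, so M_Y = 1329/5.2 = 255.6 kip·ft (hogging).
Span XY, ΣM about X with M_Y applied at Y: R_Y^{XY}·9.6 = 1039 + 255.6, so R_Y^{XY} = 134.8 kip and R_X = 281.6 − 134.8 = 146.7 kip.
Span YZ, ΣM about Z: R_Y^{YZ}·6 = 360.4 + 255.6, so R_Y^{YZ} = 102.7 kip and R_Z = 105.2 − 102.7 = 2.581 kip.
R_Y = 134.8 + 102.7 = 237.5 kip.

R_Y = 237.5 kip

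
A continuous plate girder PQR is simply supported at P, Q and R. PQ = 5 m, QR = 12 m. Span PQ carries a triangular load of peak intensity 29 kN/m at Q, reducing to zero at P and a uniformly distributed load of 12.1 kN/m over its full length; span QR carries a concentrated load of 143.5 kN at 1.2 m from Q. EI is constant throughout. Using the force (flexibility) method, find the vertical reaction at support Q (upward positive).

R_Q = 244.4 kN

Release continuity at Q by inserting a hinge; the redundant is the internal moment M_Q. The primary structure is two simply-supported spans PQ and QR.
End slopes at the hinge Q, treating each span as simply supported:
  span PQ: triangular load, peak 29: w₀L³/(45EI) = 80.56/EI
  span PQ: UDL 12.1: wL³/(24EI) = 63.02/EI
  span QR: point load 143.5 at a = 1.2: Pab(L + b)/(6LEI) = 588.9/EI
  relative rotation θ_0 = (143.6 + 588.9)/EI = 732.5/EI
A unit hogging moment at Q produces rotation L₁/(3EI) + L₂/(3EI) = 5.667/EI.
Compatibility: M_Q·(L₁+L₂)/(3EI) = θ_0, giving M_Q = 129.3 kN·m (hogging).
Span PQ, ΣM about P with M_Q applied at Q: R_Q^{PQ}·5 = 392.9 + 129.3, so R_Q^{PQ} = 104.4 kN and R_P = 133 − 104.4 = 28.56 kN.
Span QR, ΣM about R: R_Q^{QR}·12 = 1550 + 129.3, so R_Q^{QR} = 139.9 kN and R_R = 143.5 − 139.9 = 3.578 kN.
R_Q = 104.4 + 139.9 = 244.4 kN.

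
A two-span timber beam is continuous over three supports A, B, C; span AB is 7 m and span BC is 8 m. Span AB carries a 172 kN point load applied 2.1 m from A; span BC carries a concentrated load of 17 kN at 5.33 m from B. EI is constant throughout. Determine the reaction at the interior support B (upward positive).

R_B = 80.7 kN

Release continuity at B by inserting a hinge; the redundant is the internal moment M_B. The primary structure is two simply-supported spans AB and BC.
Discontinuity in slope at B on the released structure — sum the simple-span end rotations:
  span AB: point load 172 at a = 2.1: Pab(L + a)/(6LEI) = 383.5/EI
  span BC: point load 17 at a = 5.33: Pab(L + b)/(6LEI) = 53.78/EI
  relative rotation θ_0 = (383.5 + 53.78)/EI = 437.3/EI
A unit hogging moment at B produces rotation L₁/(3EI) + L₂/(3EI) = 5/EI.
Compatibility: M_B·(L₁+L₂)/(3EI) = θ_0, giving M_B = 87.45 kN·m (hogging).
Span AB, ΣM about A with M_B applied at B: R_B^{AB}·7 = 361.2 + 87.45, so R_B^{AB} = 64.09 kN and R_A = 172 − 64.09 = 107.9 kN.
Span BC, ΣM about C: R_B^{BC}·8 = 45.39 + 87.45, so R_B^{BC} = 16.61 kN and R_C = 17 − 16.61 = 0.3949 kN.
R_B = 64.09 + 16.61 = 80.7 kN.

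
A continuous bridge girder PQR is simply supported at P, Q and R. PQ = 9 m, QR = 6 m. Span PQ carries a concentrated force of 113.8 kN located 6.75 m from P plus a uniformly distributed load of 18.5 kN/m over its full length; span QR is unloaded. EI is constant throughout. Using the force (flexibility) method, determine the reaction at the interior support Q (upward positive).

R_Q = 227.8 kN

Release continuity at Q by inserting a hinge; the redundant is the internal moment M_Q. The primary structure is two simply-supported spans PQ and QR.
Discontinuity in slope at Q on the released structure — sum the simple-span end rotations:
  span PQ: point load 113.8 at a = 6.75: Pab(L + a)/(6LEI) = 504.1/EI
  span PQ: UDL 18.5: wL³/(24EI) = 561.9/EI
  relative rotation θ_0 = (1066 + 0)/EI = 1066/EI
A unit hogging moment at Q produces rotation L₁/(3EI) + L₂/(3EI) = 5/EI.
Slope continuity at Q: θ_0 = M_Q·5/EI, so M_Q = 1066/5 = 213.2 kN·m (hogging).
Span PQ, ΣM about P with M_Q applied at Q: R_Q^{PQ}·9 = 1517 + 213.2, so R_Q^{PQ} = 192.3 kN and R_P = 280.3 − 192.3 = 88.01 kN.
Span QR, ΣM about R: R_Q^{QR}·6 = 0 + 213.2, so R_Q^{QR} = 35.53 kN and R_R = 0 − 35.53 = -35.53 kN.
R_Q = 192.3 + 35.53 = 227.8 kN.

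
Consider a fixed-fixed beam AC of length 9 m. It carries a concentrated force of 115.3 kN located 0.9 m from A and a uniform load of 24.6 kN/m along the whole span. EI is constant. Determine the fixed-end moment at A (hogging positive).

Release both end moments; the primary structure is a simply-supported span AC with redundants M_A and M_C.
On the primary (simply-supported) span, the end slopes from the loading are:
  at A: point load 115.3 at a = 0.9: Pab(L + b)/(6LEI) = 266.2/EI
  at C: point load 115.3 at a = 0.9: Pab(L + a)/(6LEI) = 154.1/EI
  at A: UDL 24.6: wL³/(24EI) = 747.2/EI
  at C: UDL 24.6: wL³/(24EI) = 747.2/EI
  θ_A0 = 1013/EI,  θ_C0 = 901.3/EI
Flexibility coefficients: a unit moment at one end gives L/(3EI) there and L/(6EI) at the far end, so f₁₁ = f₂₂ = 3/EI and f₁₂ = f₂₁ = 1.5/EI.
Compatibility — zero rotation at each built-in end:
  3 M_A + 1.5 M_C = 1013
  1.5 M_A + 3 M_C = 901.3
Solving the pair gives M_A = 250.1 kN·m and M_C = 175.4 kN·m (hogging).

M_A = 250.1 kN·m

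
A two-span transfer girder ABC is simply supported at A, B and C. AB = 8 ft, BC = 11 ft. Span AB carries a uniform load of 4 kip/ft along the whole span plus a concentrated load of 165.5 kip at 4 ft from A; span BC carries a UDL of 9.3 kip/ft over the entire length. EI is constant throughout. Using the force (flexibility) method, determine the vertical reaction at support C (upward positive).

R_C = 33.02 kip

Take M_B as the redundant. Released structure: two simple spans AB and BC with a hinge at B.
End slopes at the hinge B, treating each span as simply supported:
  span AB: UDL 4: wL³/(24EI) = 85.33/EI
  span AB: point load 165.5 at a = 4: Pab(L + a)/(6LEI) = 662/EI
  span BC: UDL 9.3: wL³/(24EI) = 515.8/EI
  relative rotation θ_0 = (747.3 + 515.8)/EI = 1263/EI
A unit hogging moment at B produces rotation L₁/(3EI) + L₂/(3EI) = 6.333/EI.
Slope continuity at B: θ_0 = M_B·6.333/EI, so M_B = 1263/6.333 = 199.4 kip·ft (hogging).
Span BC, ΣM about C: R_B^{BC}·11 = 562.6 + 199.4, so R_B^{BC} = 69.28 kip and R_C = 102.3 − 69.28 = 33.02 kip.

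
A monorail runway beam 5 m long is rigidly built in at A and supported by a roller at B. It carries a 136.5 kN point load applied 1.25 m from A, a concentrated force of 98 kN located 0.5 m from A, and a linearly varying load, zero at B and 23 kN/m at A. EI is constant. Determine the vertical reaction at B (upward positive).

Take the reaction at B as the redundant and release it; the primary structure is a cantilever fixed at A.
Downward deflection at the released point B due to the loads:
  point load 136.5 at a = 1.25: Pa²(3L − a)/(6EI) = 488.8/EI
  point load 98 at a = 0.5: Pa²(3L − a)/(6EI) = 59.21/EI
  triangular load, peak 23 at the fixed end: w₀L⁴/(30EI) = 479.2/EI
  δ_0 = 1027/EI
Flexibility coefficient — unit upward force at B: δ_{BB} = L³/(3EI) = 41.67/EI.
Compatibility at B: δ_0 − R_B·δ_{BB} = 0, so R_B = 1027/41.67 = 24.65 kN.

R_B = 24.65 kN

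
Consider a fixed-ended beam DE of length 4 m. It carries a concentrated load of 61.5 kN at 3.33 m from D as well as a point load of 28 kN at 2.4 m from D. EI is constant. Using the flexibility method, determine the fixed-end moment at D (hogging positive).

Take the two fixed-end moments M_D, M_E as redundants; the released structure is the simple span DE.
End rotations of the released simple span under the applied load (×1/EI):
  at D: point load 61.5 at a = 3.33: Pab(L + b)/(6LEI) = 26.7/EI
  at E: point load 61.5 at a = 3.33: Pab(L + a)/(6LEI) = 41.91/EI
  at D: point load 28 at a = 2.4: Pab(L + b)/(6LEI) = 25.09/EI
  at E: point load 28 at a = 2.4: Pab(L + a)/(6LEI) = 28.67/EI
  θ_D0 = 51.79/EI,  θ_E0 = 70.58/EI
Flexibility coefficients: a unit moment at one end gives L/(3EI) there and L/(6EI) at the far end, so f₁₁ = f₂₂ = 1.333/EI and f₁₂ = f₂₁ = 0.6667/EI.
Compatibility — zero rotation at each built-in end:
  1.333 M_D + 0.6667 M_E = 51.79
  0.6667 M_D + 1.333 M_E = 70.58
Solving the pair gives M_D = 16.5 kN·m and M_E = 44.69 kN·m (hogging).

M_D = 16.5 kN·m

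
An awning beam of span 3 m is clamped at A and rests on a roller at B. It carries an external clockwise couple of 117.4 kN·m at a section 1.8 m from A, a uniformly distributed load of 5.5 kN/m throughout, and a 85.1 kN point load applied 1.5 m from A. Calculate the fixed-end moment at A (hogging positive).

M_A = 23.53 kN·m

Release the roller at B. Primary structure: cantilever fixed at A.
Downward deflection at the released point B due to the loads:
  clockwise couple 117.4 at a = 1.8: M₀a(2L − a)/(2EI) = 443.8/EI
  UDL 5.5: wL⁴/(8EI) = 55.69/EI
  point load 85.1 at a = 1.5: Pa²(3L − a)/(6EI) = 239.3/EI
  δ_0 = 738.8/EI
Flexibility coefficient — unit upward force at B: δ_{BB} = L³/(3EI) = 9/EI.
Compatibility at B: δ_0 − R_B·δ_{BB} = 0, so R_B = 738.8/9 = 82.09 kN.
Moment equilibrium about A: M_A = Σ(load moments about A) − R_B·L = 269.8 − 82.09×3 = 23.53 kN·m.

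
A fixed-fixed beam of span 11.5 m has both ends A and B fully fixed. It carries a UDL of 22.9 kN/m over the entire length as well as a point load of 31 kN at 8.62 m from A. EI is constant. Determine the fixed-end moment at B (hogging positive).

Release both end moments; the primary structure is a simply-supported span AB with redundants M_A and M_B.
End rotations of the released simple span under the applied load (×1/EI):
  at A: UDL 22.9: wL³/(24EI) = 1451/EI
  at B: UDL 22.9: wL³/(24EI) = 1451/EI
  at A: point load 31 at a = 8.62: Pab(L + b)/(6LEI) = 160.4/EI
  at B: point load 31 at a = 8.62: Pab(L + a)/(6LEI) = 224.4/EI
  θ_A0 = 1612/EI,  θ_B0 = 1676/EI
Flexibility coefficients: a unit moment at one end gives L/(3EI) there and L/(6EI) at the far end, so f₁₁ = f₂₂ = 3.833/EI and f₁₂ = f₂₁ = 1.917/EI.
Compatibility — zero rotation at each built-in end:
  3.833 M_A + 1.917 M_B = 1612
  1.917 M_A + 3.833 M_B = 1676
Solving the pair gives M_A = 269.1 kN·m and M_B = 302.5 kN·m (hogging).

M_B = 302.5 kN·m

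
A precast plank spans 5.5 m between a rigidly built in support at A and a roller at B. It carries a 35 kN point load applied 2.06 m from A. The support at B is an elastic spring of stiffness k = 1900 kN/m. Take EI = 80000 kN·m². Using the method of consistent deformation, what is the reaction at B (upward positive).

R_B = 3.664 kN

Choose R_B as the redundant. The primary structure is the cantilever fixed at A.
Primary-structure tip deflection at B by superposition:
  point load 35 at a = 2.06: Pa²(3L − a)/(6EI) = 357.5/EI
Tip deflection under a unit load at B: L³/(3EI) = 55.46/EI.
With EI = 80000 kN·m²: δ_0 = 0.004468 m and δ_{BB} = 0.000693 m/kN.
Compatibility — the spring shortens by R_B/k under the reaction it provides: δ_0 − R_B·δ_{BB} = R_B/k. With 1/k = 0.000526 m/kN, R_B = δ_0 / (δ_{BB} + 1/k) = 0.004468 / (0.000693 + 0.000526) = 3.664 kN.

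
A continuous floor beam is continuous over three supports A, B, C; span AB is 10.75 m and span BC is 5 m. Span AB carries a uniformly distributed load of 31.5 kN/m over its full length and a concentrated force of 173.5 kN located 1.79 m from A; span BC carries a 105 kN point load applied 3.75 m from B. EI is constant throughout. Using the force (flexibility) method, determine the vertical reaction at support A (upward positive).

Insert a hinge at B; M_B is the redundant, and each span becomes simply supported.
End slopes at the hinge B, treating each span as simply supported:
  span AB: UDL 31.5: wL³/(24EI) = 1631/EI
  span AB: point load 173.5 at a = 1.79: Pab(L + a)/(6LEI) = 541/EI
  span BC: point load 105 at a = 3.75: Pab(L + b)/(6LEI) = 102.5/EI
  relative rotation θ_0 = (2172 + 102.5)/EI = 2274/EI
A unit hogging moment at B produces rotation L₁/(3EI) + L₂/(3EI) = 5.25/EI.
Slope continuity at B: θ_0 = M_B·5.25/EI, so M_B = 2274/5.25 = 433.2 kN·m (hogging).
Span AB, ΣM about A with M_B applied at B: R_B^{AB}·10.75 = 2131 + 433.2, so R_B^{AB} = 238.5 kN and R_A = 512.1 − 238.5 = 273.6 kN.

R_A = 273.6 kN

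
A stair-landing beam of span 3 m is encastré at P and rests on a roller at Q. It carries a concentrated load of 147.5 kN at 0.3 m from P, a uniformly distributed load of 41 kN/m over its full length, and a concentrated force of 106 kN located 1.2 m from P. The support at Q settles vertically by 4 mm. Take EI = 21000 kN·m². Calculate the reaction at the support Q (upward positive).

R_Q = 60.98 kN

Choose R_Q as the redundant. The primary structure is the cantilever fixed at P.
Downward deflection at the released point Q due to the loads:
  point load 147.5 at a = 0.3: Pa²(3L − a)/(6EI) = 19.25/EI
  UDL 41: wL⁴/(8EI) = 415.1/EI
  point load 106 at a = 1.2: Pa²(3L − a)/(6EI) = 198.4/EI
  δ_0 = 632.8/EI
Tip deflection under a unit load at Q: L³/(3EI) = 9/EI.
With EI = 21000 kN·m²: δ_0 = 0.030134 m and δ_{QQ} = 0.000429 m/kN.
Compatibility — the beam at Q must follow the support down by 0.004 m: δ_0 − R_Q·δ_{QQ} = 0.004, so R_Q = (0.030134 − 0.004)/0.000429 = 60.98 kN.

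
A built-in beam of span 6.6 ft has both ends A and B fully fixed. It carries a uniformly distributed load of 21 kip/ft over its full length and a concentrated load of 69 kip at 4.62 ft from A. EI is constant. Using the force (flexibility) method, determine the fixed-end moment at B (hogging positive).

M_B = 143.2 kip·ft

Take the two fixed-end moments M_A, M_B as redundants; the released structure is the simple span AB.
End rotations of the released simple span under the applied load (×1/EI):
  at A: UDL 21: wL³/(24EI) = 251.6/EI
  at B: UDL 21: wL³/(24EI) = 251.6/EI
  at A: point load 69 at a = 4.62: Pab(L + b)/(6LEI) = 136.8/EI
  at B: point load 69 at a = 4.62: Pab(L + a)/(6LEI) = 178.8/EI
  θ_A0 = 388.3/EI,  θ_B0 = 430.4/EI
Flexibility coefficients: a unit moment at one end gives L/(3EI) there and L/(6EI) at the far end, so f₁₁ = f₂₂ = 2.2/EI and f₁₂ = f₂₁ = 1.1/EI.
Compatibility — zero rotation at each built-in end:
  2.2 M_A + 1.1 M_B = 388.3
  1.1 M_A + 2.2 M_B = 430.4
Solving the pair gives M_A = 104.9 kip·ft and M_B = 143.2 kip·ft (hogging).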